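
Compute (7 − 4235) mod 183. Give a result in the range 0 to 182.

164

4235 mod 183 = 26 (since 23·183 = 4209).
(7 − 26) mod 183 = 164.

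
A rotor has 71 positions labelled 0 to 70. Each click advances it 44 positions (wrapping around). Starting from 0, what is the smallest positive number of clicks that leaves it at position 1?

21

44·21 = 924 = 13·71 + 1, so 44⁻¹ ≡ 21 (mod 71).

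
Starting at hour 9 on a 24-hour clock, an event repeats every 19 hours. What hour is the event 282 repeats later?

15

282·19 = 5358.
5358 mod 24 = 6 (since 223·24 = 5352).
(9 + 6) mod 24 = 15.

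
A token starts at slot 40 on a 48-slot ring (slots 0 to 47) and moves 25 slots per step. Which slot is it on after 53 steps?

21

53·25 = 1325.
Dividing 1325 by 48 gives quotient 27 and remainder 29.
(40 + 29) mod 48 = 21.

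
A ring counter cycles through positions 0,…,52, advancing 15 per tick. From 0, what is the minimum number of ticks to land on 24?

15⁻¹ ≡ 46 (mod 53) because 15·46 = 690 = 13·53 + 1.
Multiplying both sides by 46: x ≡ 46·24 = 1104 ≡ 44 (mod 53).

44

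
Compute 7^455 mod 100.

By repeated squaring mod 100: 7^1≡7, 7^2≡49, 7^4≡1, 7^8≡1, 7^16≡1, 7^32≡1, 7^64≡1, 7^128≡1, 7^256≡1.
455 = 1 + 2 + 4 + 64 + 128 + 256, so 7^455 ≡ 7·49·1·1·1·1 ≡ 43 (mod 100).

43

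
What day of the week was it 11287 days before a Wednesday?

11287 mod 7 = 3 (since 1612·7 = 11284).
Wednesday − 3 days → Sunday.

Sunday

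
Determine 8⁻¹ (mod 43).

27

8·27 = 216 = 5·43 + 1, so 8⁻¹ ≡ 27 (mod 43).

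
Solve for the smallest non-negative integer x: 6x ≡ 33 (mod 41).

26

6⁻¹ ≡ 7 (mod 41) because 6·7 = 42 = 1·41 + 1.
So x ≡ 7·33 = 231 ≡ 26 (mod 41).
Check: 6·26 = 156 = 3·41 + 33.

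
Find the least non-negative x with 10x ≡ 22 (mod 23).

16

The inverse of 10 mod 23 is 7 (since 10·7 = 70 ≡ 1).
Multiplying both sides by 7: x ≡ 7·22 = 154 ≡ 16 (mod 23).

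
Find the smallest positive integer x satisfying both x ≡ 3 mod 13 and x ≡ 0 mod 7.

42

x ≡ 0 (mod 7) gives x ∈ {0, 7, 14, 21, 28, 35, 42}.
The first of these with x mod 13 = 3 is 42.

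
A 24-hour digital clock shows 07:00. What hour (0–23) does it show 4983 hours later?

4983 = 207·24 + 15, so 4983 mod 24 = 15.
(7 + 15) mod 24 = 22.

22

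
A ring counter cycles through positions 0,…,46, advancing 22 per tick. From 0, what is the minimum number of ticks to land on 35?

8

The inverse of 22 mod 47 is 15 (since 22·15 = 330 ≡ 1).
So x ≡ 15·35 = 525 ≡ 8 (mod 47).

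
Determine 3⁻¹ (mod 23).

8

3·8 = 24 = 1·23 + 1, so 3⁻¹ ≡ 8 (mod 23).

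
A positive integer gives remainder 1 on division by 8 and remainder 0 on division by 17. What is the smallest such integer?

17

Since 17·1 ≡ 1 (mod 8), take x = 0 + 17·((1−0)·1 mod 8) = 0 + 17·1 = 17.
Check: 17 mod 8 = 1, 17 mod 17 = 0.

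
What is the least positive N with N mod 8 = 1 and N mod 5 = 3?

Since 5·5 ≡ 1 (mod 8), take x = 3 + 5·((1−3)·5 mod 8) = 3 + 5·6 = 33.
Check: 33 mod 8 = 1, 33 mod 5 = 3.

33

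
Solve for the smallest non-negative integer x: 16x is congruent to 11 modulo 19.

The inverse of 16 mod 19 is 6 (since 16·6 = 96 ≡ 1).
Multiplying both sides by 6: x ≡ 6·11 = 66 ≡ 9 (mod 19).

9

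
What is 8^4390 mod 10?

Powers of 8 mod 10 repeat with period 4: 8, 4, 2, 6.
4390 leaves remainder 2 on division by 4, so 8^4390 ends in 4.

4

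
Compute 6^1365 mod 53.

By repeated squaring mod 53: 6^1≡6, 6^2≡36, 6^4≡24, 6^8≡46, 6^16≡49, 6^32≡16, 6^64≡44, 6^128≡28, 6^256≡42, 6^512≡15, 6^1024≡13.
Since 1365 = 1 + 4 + 16 + 64 + 256 + 1024 in binary, 6^1365 ≡ 6·24·49·44·42·13 ≡ 52 (mod 53).

52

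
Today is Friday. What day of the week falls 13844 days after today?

Wednesday

13844 − 1977·7 = 5, so 13844 ≡ 5 (mod 7).
Friday + 5 days → Wednesday.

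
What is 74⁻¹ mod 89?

74·83 = 6142 = 69·89 + 1, so 74⁻¹ ≡ 83 (mod 89).

83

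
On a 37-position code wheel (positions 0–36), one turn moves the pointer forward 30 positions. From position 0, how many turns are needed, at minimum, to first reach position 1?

30·21 = 630 = 17·37 + 1, so 30⁻¹ ≡ 21 (mod 37).

21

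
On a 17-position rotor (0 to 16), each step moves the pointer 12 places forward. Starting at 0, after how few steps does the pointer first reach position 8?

12

12⁻¹ ≡ 10 (mod 17) because 12·10 = 120 = 7·17 + 1.
Multiplying both sides by 10: x ≡ 10·8 = 80 ≡ 12 (mod 17).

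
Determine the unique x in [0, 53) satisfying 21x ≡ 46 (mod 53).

The inverse of 21 mod 53 is 48 (since 21·48 = 1008 ≡ 1).
So x ≡ 48·46 = 2208 ≡ 35 (mod 53).
Check: 21·35 = 735 = 13·53 + 46.

35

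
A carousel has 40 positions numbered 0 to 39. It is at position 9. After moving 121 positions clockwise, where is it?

121 = 3·40 + 1, so 121 mod 40 = 1.
(9 + 1) mod 40 = 10.

10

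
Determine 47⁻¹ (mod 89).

89 = 1·47 + 42
47 = 1·42 + 5
42 = 8·5 + 2
5 = 2·2 + 1
2 = 2·1 + 0
Back-substituting gives 47·36 ≡ 1 (mod 89).

36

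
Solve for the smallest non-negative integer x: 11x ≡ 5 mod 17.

2

The inverse of 11 mod 17 is 14 (since 11·14 = 154 ≡ 1).
Multiplying both sides by 14: x ≡ 14·5 = 70 ≡ 2 (mod 17).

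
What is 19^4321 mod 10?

Last digits of 9^n: 9, 1 (period 2).
4321 mod 2 = 1, so the last digit matches 9^1 = 9.

9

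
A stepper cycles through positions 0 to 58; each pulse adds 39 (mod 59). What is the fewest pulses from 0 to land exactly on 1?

56

39·56 = 2184 = 37·59 + 1, so 39⁻¹ ≡ 56 (mod 59).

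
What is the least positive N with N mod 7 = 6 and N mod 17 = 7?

41

x ≡ 6 (mod 7) gives x ∈ {6, 13, 20, 27, 34, 41}.
The first of these with x mod 17 = 7 is 41.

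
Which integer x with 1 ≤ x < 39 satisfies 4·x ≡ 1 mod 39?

4·10 = 40 = 1·39 + 1, so 4⁻¹ ≡ 10 (mod 39).

10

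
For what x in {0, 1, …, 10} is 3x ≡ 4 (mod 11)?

The inverse of 3 mod 11 is 4 (since 3·4 = 12 ≡ 1).
Multiplying both sides by 4: x ≡ 4·4 = 16 ≡ 5 (mod 11).

5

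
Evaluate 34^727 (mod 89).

55

By repeated squaring mod 89: 34^1≡34, 34^2≡88, 34^4≡1, 34^8≡1, 34^16≡1, 34^32≡1, 34^64≡1, 34^128≡1, 34^256≡1, 34^512≡1.
Since 727 = 1 + 2 + 4 + 16 + 64 + 128 + 512 in binary, 34^727 ≡ 34·88·1·1·1·1·1 ≡ 55 (mod 89).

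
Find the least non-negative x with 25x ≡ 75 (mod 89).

3

25⁻¹ ≡ 57 (mod 89) because 25·57 = 1425 = 16·89 + 1.
Multiplying both sides by 57: x ≡ 57·75 = 4275 ≡ 3 (mod 89).
Check: 25·3 = 75 = 0·89 + 75.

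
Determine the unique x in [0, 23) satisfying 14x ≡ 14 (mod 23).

1

The inverse of 14 mod 23 is 5 (since 14·5 = 70 ≡ 1).
So x ≡ 5·14 = 70 ≡ 1 (mod 23).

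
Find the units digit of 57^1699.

Last digits of 7^n: 7, 9, 3, 1 (period 4).
1699 mod 4 = 3, so the last digit matches 7^3 = 3.

3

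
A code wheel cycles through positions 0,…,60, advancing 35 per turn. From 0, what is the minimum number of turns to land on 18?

4

35⁻¹ ≡ 7 (mod 61) because 35·7 = 245 = 4·61 + 1.
So x ≡ 7·18 = 126 ≡ 4 (mod 61).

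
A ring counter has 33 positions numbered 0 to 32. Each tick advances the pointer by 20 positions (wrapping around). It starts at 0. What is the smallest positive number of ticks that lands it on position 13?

32

The inverse of 20 mod 33 is 5 (since 20·5 = 100 ≡ 1).
Multiplying both sides by 5: x ≡ 5·13 = 65 ≡ 32 (mod 33).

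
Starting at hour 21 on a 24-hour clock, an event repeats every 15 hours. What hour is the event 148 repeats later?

148·15 = 2220.
2220 = 92·24 + 12, so 2220 mod 24 = 12.
(21 + 12) mod 24 = 9.

9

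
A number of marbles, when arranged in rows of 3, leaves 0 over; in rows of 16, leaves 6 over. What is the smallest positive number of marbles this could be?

6

x ≡ 0 (mod 3) gives x ∈ {0, 3, 6}.
The first of these with x mod 16 = 6 is 6.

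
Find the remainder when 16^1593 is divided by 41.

By repeated squaring mod 41: 16^1≡16, 16^2≡10, 16^4≡18, 16^8≡37, 16^16≡16, 16^32≡10, 16^64≡18, 16^128≡37, 16^256≡16, 16^512≡10, 16^1024≡18.
Since 1593 = 1 + 8 + 16 + 32 + 512 + 1024 in binary, 16^1593 ≡ 16·37·16·10·10·18 ≡ 37 (mod 41).

37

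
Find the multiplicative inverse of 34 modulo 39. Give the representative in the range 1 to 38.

31

39 = 1·34 + 5
34 = 6·5 + 4
5 = 1·4 + 1
4 = 4·1 + 0
Back-substituting gives 34·31 ≡ 1 (mod 39).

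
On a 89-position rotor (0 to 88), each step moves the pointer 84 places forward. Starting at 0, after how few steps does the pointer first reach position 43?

The inverse of 84 mod 89 is 71 (since 84·71 = 5964 ≡ 1).
So x ≡ 71·43 = 3053 ≡ 27 (mod 89).
Check: 84·27 = 2268 = 25·89 + 43.

27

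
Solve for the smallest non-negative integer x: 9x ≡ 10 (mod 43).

9⁻¹ ≡ 24 (mod 43) because 9·24 = 216 = 5·43 + 1.
So x ≡ 24·10 = 240 ≡ 25 (mod 43).
Check: 9·25 = 225 = 5·43 + 10.

25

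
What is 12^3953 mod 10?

2

Powers of 2 mod 10 repeat with period 4: 2, 4, 8, 6.
3953 mod 4 = 1, so the last digit matches 2^1 = 2.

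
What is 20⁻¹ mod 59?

3

59 = 2·20 + 19
20 = 1·19 + 1
19 = 19·1 + 0
Back-substituting gives 20·3 ≡ 1 (mod 59).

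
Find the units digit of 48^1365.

8

Powers of 8 mod 10 repeat with period 4: 8, 4, 2, 6.
1365 mod 4 = 1, so the last digit matches 8^1 = 8.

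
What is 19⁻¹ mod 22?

19·7 = 133 = 6·22 + 1, so 19⁻¹ ≡ 7 (mod 22).

7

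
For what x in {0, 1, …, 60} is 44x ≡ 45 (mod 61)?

44

44⁻¹ ≡ 43 (mod 61) because 44·43 = 1892 = 31·61 + 1.
So x ≡ 43·45 = 1935 ≡ 44 (mod 61).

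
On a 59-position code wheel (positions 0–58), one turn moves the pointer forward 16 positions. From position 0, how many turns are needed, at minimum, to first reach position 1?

16·48 = 768 = 13·59 + 1, so 16⁻¹ ≡ 48 (mod 59).

48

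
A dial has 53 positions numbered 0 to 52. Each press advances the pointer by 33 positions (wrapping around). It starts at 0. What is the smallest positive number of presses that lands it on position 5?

13

33⁻¹ ≡ 45 (mod 53) because 33·45 = 1485 = 28·53 + 1.
So x ≡ 45·5 = 225 ≡ 13 (mod 53).
Check: 33·13 = 429 = 8·53 + 5.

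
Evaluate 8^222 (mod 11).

9

By repeated squaring mod 11: 8^1≡8, 8^2≡9, 8^4≡4, 8^8≡5, 8^16≡3, 8^32≡9, 8^64≡4, 8^128≡5.
Since 222 = 2 + 4 + 8 + 16 + 64 + 128 in binary, 8^222 ≡ 9·4·5·3·4·5 ≡ 9 (mod 11).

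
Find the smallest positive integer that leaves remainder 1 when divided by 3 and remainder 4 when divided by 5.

4

Since 5·2 ≡ 1 (mod 3), take x = 4 + 5·((1−4)·2 mod 3) = 4 + 5·0 = 4.
Check: 4 mod 3 = 1, 4 mod 5 = 4.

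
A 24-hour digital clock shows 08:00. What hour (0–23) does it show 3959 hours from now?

7

3959 mod 24 = 23 (since 164·24 = 3936).
(8 + 23) mod 24 = 7.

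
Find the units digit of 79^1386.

1

The units digit of 79^n cycles with period 2: 9, 1, …
1386 leaves remainder 0 on division by 2, so 79^1386 ends in 1.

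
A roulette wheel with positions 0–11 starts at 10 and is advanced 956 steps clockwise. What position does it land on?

956 mod 12 = 8 (since 79·12 = 948).
(10 + 8) mod 12 = 6.

6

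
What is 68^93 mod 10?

8

Powers of 8 mod 10 repeat with period 4: 8, 4, 2, 6.
93 mod 4 = 1, so the last digit matches 8^1 = 8.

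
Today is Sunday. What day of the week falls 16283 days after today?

Monday

16283 mod 7 = 1 (since 2326·7 = 16282).
Sunday + 1 day → Monday.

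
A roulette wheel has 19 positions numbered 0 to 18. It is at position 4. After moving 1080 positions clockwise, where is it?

1080 = 56·19 + 16, so 1080 mod 19 = 16.
(4 + 16) mod 19 = 1.

1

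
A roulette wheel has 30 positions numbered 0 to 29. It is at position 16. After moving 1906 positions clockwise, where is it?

1906 = 63·30 + 16, so 1906 mod 30 = 16.
(16 + 16) mod 30 = 2.

2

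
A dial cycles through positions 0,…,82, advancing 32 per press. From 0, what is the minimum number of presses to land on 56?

64

The inverse of 32 mod 83 is 13 (since 32·13 = 416 ≡ 1).
So x ≡ 13·56 = 728 ≡ 64 (mod 83).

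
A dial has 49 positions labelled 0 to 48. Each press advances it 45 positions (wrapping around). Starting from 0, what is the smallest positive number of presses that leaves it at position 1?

45·12 = 540 = 11·49 + 1, so 45⁻¹ ≡ 12 (mod 49).

12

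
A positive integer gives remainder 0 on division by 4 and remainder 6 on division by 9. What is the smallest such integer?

24

Since 9·1 ≡ 1 (mod 4), take x = 6 + 9·((0−6)·1 mod 4) = 6 + 9·2 = 24.
Check: 24 mod 4 = 0, 24 mod 9 = 6.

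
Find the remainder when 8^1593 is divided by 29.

Successive squares of 8 mod 29: 8^1≡8, 8^2≡6, 8^4≡7, 8^8≡20, 8^16≡23, 8^32≡7, 8^64≡20, 8^128≡23, 8^256≡7, 8^512≡20, 8^1024≡23.
1593 = 1 + 8 + 16 + 32 + 512 + 1024, so 8^1593 ≡ 8·20·23·7·20·23 ≡ 26 (mod 29).

26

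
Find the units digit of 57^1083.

3

Last digits of 7^n: 7, 9, 3, 1 (period 4).
1083 leaves remainder 3 on division by 4, so 57^1083 ends in 3.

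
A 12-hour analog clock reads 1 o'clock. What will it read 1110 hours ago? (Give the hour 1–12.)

7

1110 − 92·12 = 6, so 1110 ≡ 6 (mod 12).
1 − 6 → 7 on a 12-hour dial.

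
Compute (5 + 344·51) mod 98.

7

344·51 = 17544.
17544 − 179·98 = 2, so 17544 ≡ 2 (mod 98).
(5 + 2) mod 98 = 7.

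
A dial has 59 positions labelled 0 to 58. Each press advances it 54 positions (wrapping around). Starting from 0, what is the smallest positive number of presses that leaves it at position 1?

47

54·47 = 2538 = 43·59 + 1, so 54⁻¹ ≡ 47 (mod 59).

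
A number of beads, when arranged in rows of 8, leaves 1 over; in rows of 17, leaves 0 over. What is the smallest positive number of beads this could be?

17

x ≡ 1 (mod 8) gives x ∈ {1, 9, 17}.
The first of these with x mod 17 = 0 is 17.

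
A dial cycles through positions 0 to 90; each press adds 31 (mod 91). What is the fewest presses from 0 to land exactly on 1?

47

31·47 = 1457 = 16·91 + 1, so 31⁻¹ ≡ 47 (mod 91).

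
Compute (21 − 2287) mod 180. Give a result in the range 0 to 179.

Dividing 2287 by 180 gives quotient 12 and remainder 127.
(21 − 127) mod 180 = 74.

74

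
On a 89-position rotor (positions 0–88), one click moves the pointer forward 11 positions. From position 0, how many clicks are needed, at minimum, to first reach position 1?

81

11·81 = 891 = 10·89 + 1, so 11⁻¹ ≡ 81 (mod 89).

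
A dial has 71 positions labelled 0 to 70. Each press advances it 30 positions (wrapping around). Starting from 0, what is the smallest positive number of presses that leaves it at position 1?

30·45 = 1350 = 19·71 + 1, so 30⁻¹ ≡ 45 (mod 71).

45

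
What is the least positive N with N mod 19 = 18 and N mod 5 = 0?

75

x ≡ 0 (mod 5) gives x ∈ {0, 5, 10, 15, 20, 25, 30, 35, …}.
The first of these with x mod 19 = 18 is 75.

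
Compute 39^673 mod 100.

19

Successive squares of 39 mod 100: 39^1≡39, 39^2≡21, 39^4≡41, 39^8≡81, 39^16≡61, 39^32≡21, 39^64≡41, 39^128≡81, 39^256≡61, 39^512≡21.
Since 673 = 1 + 32 + 128 + 512 in binary, 39^673 ≡ 39·21·81·21 ≡ 19 (mod 100).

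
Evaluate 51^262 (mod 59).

51

Square-and-reduce mod 59: 51^1≡51, 51^2≡5, 51^4≡25, 51^8≡35, 51^16≡45, 51^32≡19, 51^64≡7, 51^128≡49, 51^256≡41.
262 = 2 + 4 + 256, so 51^262 ≡ 5·25·41 ≡ 51 (mod 59).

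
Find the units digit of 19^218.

1

Powers of 9 mod 10 repeat with period 2: 9, 1.
218 leaves remainder 0 on division by 2, so 19^218 ends in 1.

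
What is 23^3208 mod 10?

Last digits of 3^n: 3, 9, 7, 1 (period 4).
3208 leaves remainder 0 on division by 4, so 23^3208 ends in 1.

1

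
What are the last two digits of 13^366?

09

Successive squares of 13 mod 100: 13^1≡13, 13^2≡69, 13^4≡61, 13^8≡21, 13^16≡41, 13^32≡81, 13^64≡61, 13^128≡21, 13^256≡41.
Since 366 = 2 + 4 + 8 + 32 + 64 + 256 in binary, 13^366 ≡ 69·61·21·81·61·41 ≡ 9 (mod 100).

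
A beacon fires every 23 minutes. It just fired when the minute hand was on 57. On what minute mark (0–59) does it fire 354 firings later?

354·23 = 8142.
8142 = 135·60 + 42, so 8142 mod 60 = 42.
(57 + 42) mod 60 = 39.

39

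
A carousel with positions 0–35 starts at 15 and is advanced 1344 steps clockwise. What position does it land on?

27

1344 = 37·36 + 12, so 1344 mod 36 = 12.
(15 + 12) mod 36 = 27.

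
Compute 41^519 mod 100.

Successive squares of 41 mod 100: 41^1≡41, 41^2≡81, 41^4≡61, 41^8≡21, 41^16≡41, 41^32≡81, 41^64≡61, 41^128≡21, 41^256≡41, 41^512≡81.
Since 519 = 1 + 2 + 4 + 512 in binary, 41^519 ≡ 41·81·61·81 ≡ 61 (mod 100).

61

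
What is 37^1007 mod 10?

Powers of 7 mod 10 repeat with period 4: 7, 9, 3, 1.
1007 leaves remainder 3 on division by 4, so 37^1007 ends in 3.

3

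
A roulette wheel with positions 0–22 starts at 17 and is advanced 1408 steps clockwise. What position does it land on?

22

1408 − 61·23 = 5, so 1408 ≡ 5 (mod 23).
(17 + 5) mod 23 = 22.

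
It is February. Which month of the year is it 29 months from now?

July

29 mod 12 = 5 (since 2·12 = 24).
February + 5 months → July.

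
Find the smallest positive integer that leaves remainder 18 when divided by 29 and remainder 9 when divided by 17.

Since 17·12 ≡ 1 (mod 29), take x = 9 + 17·((18−9)·12 mod 29) = 9 + 17·21 = 366.
Check: 366 mod 29 = 18, 366 mod 17 = 9.

366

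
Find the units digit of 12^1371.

The units digit of 12^n cycles with period 4: 2, 4, 8, 6, …
1371 mod 4 = 3, so the last digit matches 2^3 = 8.

8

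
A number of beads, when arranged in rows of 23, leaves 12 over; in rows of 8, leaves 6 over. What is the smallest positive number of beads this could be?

x ≡ 6 (mod 8) gives x ∈ {6, 14, 22, 30, 38, 46, 54, 62, …}.
The first of these with x mod 23 = 12 is 150.

150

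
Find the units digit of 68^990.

The units digit of 68^n cycles with period 4: 8, 4, 2, 6, …
990 leaves remainder 2 on division by 4, so 68^990 ends in 4.

4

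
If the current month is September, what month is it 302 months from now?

November

302 − 25·12 = 2, so 302 ≡ 2 (mod 12).
September + 2 months → November.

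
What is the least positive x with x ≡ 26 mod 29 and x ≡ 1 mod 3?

55

x ≡ 1 (mod 3) gives x ∈ {1, 4, 7, 10, 13, 16, 19, 22, …}.
The first of these with x mod 29 = 26 is 55.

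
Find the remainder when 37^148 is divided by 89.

88

Square-and-reduce mod 89: 37^1≡37, 37^2≡34, 37^4≡88, 37^8≡1, 37^16≡1, 37^32≡1, 37^64≡1, 37^128≡1.
148 = 4 + 16 + 128, so 37^148 ≡ 88·1·1 ≡ 88 (mod 89).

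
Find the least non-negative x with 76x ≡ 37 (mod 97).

76⁻¹ ≡ 60 (mod 97) because 76·60 = 4560 = 47·97 + 1.
So x ≡ 60·37 = 2220 ≡ 86 (mod 97).
Check: 76·86 = 6536 = 67·97 + 37.

86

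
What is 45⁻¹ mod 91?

89

45·89 = 4005 = 44·91 + 1, so 45⁻¹ ≡ 89 (mod 91).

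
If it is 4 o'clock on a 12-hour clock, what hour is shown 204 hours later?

4

204 mod 12 = 0 (since 17·12 = 204).
4 + 0 → 4 on a 12-hour dial.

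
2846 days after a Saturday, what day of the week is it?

Wednesday

Dividing 2846 by 7 gives quotient 406 and remainder 4.
Saturday + 4 days → Wednesday.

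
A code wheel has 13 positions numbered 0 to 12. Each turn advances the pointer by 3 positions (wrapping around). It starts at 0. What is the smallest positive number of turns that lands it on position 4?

10

3⁻¹ ≡ 9 (mod 13) because 3·9 = 27 = 2·13 + 1.
So x ≡ 9·4 = 36 ≡ 10 (mod 13).
Check: 3·10 = 30 = 2·13 + 4.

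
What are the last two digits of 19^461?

19

Successive squares of 19 mod 100: 19^1≡19, 19^2≡61, 19^4≡21, 19^8≡41, 19^16≡81, 19^32≡61, 19^64≡21, 19^128≡41, 19^256≡81.
461 = 1 + 4 + 8 + 64 + 128 + 256, so 19^461 ≡ 19·21·41·21·41·81 ≡ 19 (mod 100).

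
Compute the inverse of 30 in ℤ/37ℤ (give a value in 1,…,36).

37 = 1·30 + 7
30 = 4·7 + 2
7 = 3·2 + 1
2 = 2·1 + 0
Back-substituting gives 30·21 ≡ 1 (mod 37).

21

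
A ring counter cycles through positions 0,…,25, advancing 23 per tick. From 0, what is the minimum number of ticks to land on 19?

11

The inverse of 23 mod 26 is 17 (since 23·17 = 391 ≡ 1).
Multiplying both sides by 17: x ≡ 17·19 = 323 ≡ 11 (mod 26).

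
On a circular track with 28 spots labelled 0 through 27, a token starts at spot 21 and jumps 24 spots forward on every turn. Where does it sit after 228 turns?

5

228·24 = 5472.
Dividing 5472 by 28 gives quotient 195 and remainder 12.
(21 + 12) mod 28 = 5.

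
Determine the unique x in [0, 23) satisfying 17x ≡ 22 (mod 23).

4

The inverse of 17 mod 23 is 19 (since 17·19 = 323 ≡ 1).
Multiplying both sides by 19: x ≡ 19·22 = 418 ≡ 4 (mod 23).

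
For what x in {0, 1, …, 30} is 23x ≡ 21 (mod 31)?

The inverse of 23 mod 31 is 27 (since 23·27 = 621 ≡ 1).
So x ≡ 27·21 = 567 ≡ 9 (mod 31).

9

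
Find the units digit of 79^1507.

9

The units digit of 79^n cycles with period 2: 9, 1, …
1507 mod 2 = 1, so the last digit matches 9^1 = 9.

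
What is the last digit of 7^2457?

The units digit of 7^n cycles with period 4: 7, 9, 3, 1, …
2457 mod 4 = 1, so the last digit matches 7^1 = 7.

7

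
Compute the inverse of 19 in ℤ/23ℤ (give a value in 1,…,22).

17

23 = 1·19 + 4
19 = 4·4 + 3
4 = 1·3 + 1
3 = 3·1 + 0
Back-substituting gives 19·17 ≡ 1 (mod 23).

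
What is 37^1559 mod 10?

3

The units digit of 37^n cycles with period 4: 7, 9, 3, 1, …
1559 leaves remainder 3 on division by 4, so 37^1559 ends in 3.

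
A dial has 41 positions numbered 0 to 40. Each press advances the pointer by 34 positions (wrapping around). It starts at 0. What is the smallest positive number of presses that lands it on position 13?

The inverse of 34 mod 41 is 35 (since 34·35 = 1190 ≡ 1).
So x ≡ 35·13 = 455 ≡ 4 (mod 41).

4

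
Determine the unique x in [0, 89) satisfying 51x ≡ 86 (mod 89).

The inverse of 51 mod 89 is 7 (since 51·7 = 357 ≡ 1).
So x ≡ 7·86 = 602 ≡ 68 (mod 89).

68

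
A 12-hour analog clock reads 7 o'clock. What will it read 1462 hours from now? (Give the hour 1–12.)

5

1462 = 121·12 + 10, so 1462 mod 12 = 10.
7 + 10 → 5 on a 12-hour dial.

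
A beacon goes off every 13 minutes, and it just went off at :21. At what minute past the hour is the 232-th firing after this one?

232·13 = 3016.
3016 mod 60 = 16 (since 50·60 = 3000).
(21 + 16) mod 60 = 37.

37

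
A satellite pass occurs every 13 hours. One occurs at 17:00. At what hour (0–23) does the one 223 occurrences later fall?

12

223·13 = 2899.
2899 − 120·24 = 19, so 2899 ≡ 19 (mod 24).
(17 + 19) mod 24 = 12.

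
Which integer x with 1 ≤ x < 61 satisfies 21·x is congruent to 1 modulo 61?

32

21·32 = 672 = 11·61 + 1, so 21⁻¹ ≡ 32 (mod 61).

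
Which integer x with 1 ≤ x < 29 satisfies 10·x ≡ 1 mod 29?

29 = 2·10 + 9
10 = 1·9 + 1
9 = 9·1 + 0
Back-substituting gives 10·3 ≡ 1 (mod 29).

3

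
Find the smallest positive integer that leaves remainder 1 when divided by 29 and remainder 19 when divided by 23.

88

Since 23·24 ≡ 1 (mod 29), take x = 19 + 23·((1−19)·24 mod 29) = 19 + 23·3 = 88.
Check: 88 mod 29 = 1, 88 mod 23 = 19.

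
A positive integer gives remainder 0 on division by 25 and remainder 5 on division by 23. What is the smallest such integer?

350

x ≡ 5 (mod 23) gives x ∈ {5, 28, 51, 74, 97, 120, 143, 166, …}.
The first of these with x mod 25 = 0 is 350.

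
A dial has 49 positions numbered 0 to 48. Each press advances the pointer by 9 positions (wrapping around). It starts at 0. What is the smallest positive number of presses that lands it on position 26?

9⁻¹ ≡ 11 (mod 49) because 9·11 = 99 = 2·49 + 1.
So x ≡ 11·26 = 286 ≡ 41 (mod 49).

41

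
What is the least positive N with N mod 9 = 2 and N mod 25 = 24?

74

x ≡ 2 (mod 9) gives x ∈ {2, 11, 20, 29, 38, 47, 56, 65, …}.
The first of these with x mod 25 = 24 is 74.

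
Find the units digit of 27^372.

Last digits of 7^n: 7, 9, 3, 1 (period 4).
372 leaves remainder 0 on division by 4, so 27^372 ends in 1.

1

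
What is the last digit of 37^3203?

3

The units digit of 37^n cycles with period 4: 7, 9, 3, 1, …
3203 leaves remainder 3 on division by 4, so 37^3203 ends in 3.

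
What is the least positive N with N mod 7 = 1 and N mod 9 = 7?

43

x ≡ 1 (mod 7) gives x ∈ {1, 8, 15, 22, 29, 36, 43}.
The first of these with x mod 9 = 7 is 43.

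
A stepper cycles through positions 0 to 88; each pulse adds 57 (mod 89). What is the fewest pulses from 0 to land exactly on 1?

57·25 = 1425 = 16·89 + 1, so 57⁻¹ ≡ 25 (mod 89).

25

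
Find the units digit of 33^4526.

Last digits of 3^n: 3, 9, 7, 1 (period 4).
4526 mod 4 = 2, so the last digit matches 3^2 = 9.

9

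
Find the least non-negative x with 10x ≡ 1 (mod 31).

The inverse of 10 mod 31 is 28 (since 10·28 = 280 ≡ 1).
Multiplying both sides by 28: x ≡ 28·1 = 28 ≡ 28 (mod 31).

28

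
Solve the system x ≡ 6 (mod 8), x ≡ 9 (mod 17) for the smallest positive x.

94

x ≡ 6 (mod 8) gives x ∈ {6, 14, 22, 30, 38, 46, 54, 62, …}.
The first of these with x mod 17 = 9 is 94.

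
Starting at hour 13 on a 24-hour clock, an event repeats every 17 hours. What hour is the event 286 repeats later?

286·17 = 4862.
Dividing 4862 by 24 gives quotient 202 and remainder 14.
(13 + 14) mod 24 = 3.

3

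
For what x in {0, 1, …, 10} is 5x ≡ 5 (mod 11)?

1

The inverse of 5 mod 11 is 9 (since 5·9 = 45 ≡ 1).
So x ≡ 9·5 = 45 ≡ 1 (mod 11).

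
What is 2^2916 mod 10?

Last digits of 2^n: 2, 4, 8, 6 (period 4).
2916 mod 4 = 0, so the last digit matches 2^4 = 6.

6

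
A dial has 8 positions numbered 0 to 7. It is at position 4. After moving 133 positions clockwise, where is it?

133 − 16·8 = 5, so 133 ≡ 5 (mod 8).
(4 + 5) mod 8 = 1.

1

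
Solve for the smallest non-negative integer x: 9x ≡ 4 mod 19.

The inverse of 9 mod 19 is 17 (since 9·17 = 153 ≡ 1).
Multiplying both sides by 17: x ≡ 17·4 = 68 ≡ 11 (mod 19).
Check: 9·11 = 99 = 5·19 + 4.

11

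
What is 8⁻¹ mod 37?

8·14 = 112 = 3·37 + 1, so 8⁻¹ ≡ 14 (mod 37).

14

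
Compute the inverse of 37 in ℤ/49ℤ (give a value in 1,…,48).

4

37·4 = 148 = 3·49 + 1, so 37⁻¹ ≡ 4 (mod 49).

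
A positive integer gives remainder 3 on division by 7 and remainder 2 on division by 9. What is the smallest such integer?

38

x ≡ 3 (mod 7) gives x ∈ {3, 10, 17, 24, 31, 38}.
The first of these with x mod 9 = 2 is 38.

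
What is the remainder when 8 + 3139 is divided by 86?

Dividing 3139 by 86 gives quotient 36 and remainder 43.
(8 + 43) mod 86 = 51.

51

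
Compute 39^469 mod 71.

By repeated squaring mod 71: 39^1≡39, 39^2≡30, 39^4≡48, 39^8≡32, 39^16≡30, 39^32≡48, 39^64≡32, 39^128≡30, 39^256≡48.
469 = 1 + 4 + 16 + 64 + 128 + 256, so 39^469 ≡ 39·48·30·32·30·48 ≡ 70 (mod 71).

70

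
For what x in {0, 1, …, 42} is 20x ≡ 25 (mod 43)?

The inverse of 20 mod 43 is 28 (since 20·28 = 560 ≡ 1).
So x ≡ 28·25 = 700 ≡ 12 (mod 43).
Check: 20·12 = 240 = 5·43 + 25.

12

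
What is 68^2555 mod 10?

Powers of 8 mod 10 repeat with period 4: 8, 4, 2, 6.
2555 mod 4 = 3, so the last digit matches 8^3 = 2.

2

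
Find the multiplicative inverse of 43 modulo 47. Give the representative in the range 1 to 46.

43·35 = 1505 = 32·47 + 1, so 43⁻¹ ≡ 35 (mod 47).

35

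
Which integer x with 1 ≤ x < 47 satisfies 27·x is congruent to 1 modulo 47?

7

27·7 = 189 = 4·47 + 1, so 27⁻¹ ≡ 7 (mod 47).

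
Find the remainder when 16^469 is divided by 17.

By repeated squaring mod 17: 16^1≡16, 16^2≡1, 16^4≡1, 16^8≡1, 16^16≡1, 16^32≡1, 16^64≡1, 16^128≡1, 16^256≡1.
Since 469 = 1 + 4 + 16 + 64 + 128 + 256 in binary, 16^469 ≡ 16·1·1·1·1·1 ≡ 16 (mod 17).

16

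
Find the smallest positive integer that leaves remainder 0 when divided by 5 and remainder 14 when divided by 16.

30

Since 16·1 ≡ 1 (mod 5), take x = 14 + 16·((0−14)·1 mod 5) = 14 + 16·1 = 30.
Check: 30 mod 5 = 0, 30 mod 16 = 14.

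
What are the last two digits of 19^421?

Square-and-reduce mod 100: 19^1≡19, 19^2≡61, 19^4≡21, 19^8≡41, 19^16≡81, 19^32≡61, 19^64≡21, 19^128≡41, 19^256≡81.
Since 421 = 1 + 4 + 32 + 128 + 256 in binary, 19^421 ≡ 19·21·61·41·81 ≡ 19 (mod 100).

19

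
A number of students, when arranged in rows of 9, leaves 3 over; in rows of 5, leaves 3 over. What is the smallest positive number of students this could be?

3

x ≡ 3 (mod 5) gives x ∈ {3}.
The first of these with x mod 9 = 3 is 3.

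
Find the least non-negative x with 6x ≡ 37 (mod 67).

62

6⁻¹ ≡ 56 (mod 67) because 6·56 = 336 = 5·67 + 1.
So x ≡ 56·37 = 2072 ≡ 62 (mod 67).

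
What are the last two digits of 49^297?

49

By repeated squaring mod 100: 49^1≡49, 49^2≡1, 49^4≡1, 49^8≡1, 49^16≡1, 49^32≡1, 49^64≡1, 49^128≡1, 49^256≡1.
297 = 1 + 8 + 32 + 256, so 49^297 ≡ 49·1·1·1 ≡ 49 (mod 100).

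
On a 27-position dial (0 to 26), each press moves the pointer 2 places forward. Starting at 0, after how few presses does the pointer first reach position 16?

The inverse of 2 mod 27 is 14 (since 2·14 = 28 ≡ 1).
Multiplying both sides by 14: x ≡ 14·16 = 224 ≡ 8 (mod 27).

8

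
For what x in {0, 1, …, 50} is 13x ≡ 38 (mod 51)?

13⁻¹ ≡ 4 (mod 51) because 13·4 = 52 = 1·51 + 1.
Multiplying both sides by 4: x ≡ 4·38 = 152 ≡ 50 (mod 51).
Check: 13·50 = 650 = 12·51 + 38.

50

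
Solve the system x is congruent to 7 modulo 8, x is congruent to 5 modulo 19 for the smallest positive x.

119

x ≡ 7 (mod 8) gives x ∈ {7, 15, 23, 31, 39, 47, 55, 63, …}.
The first of these with x mod 19 = 5 is 119.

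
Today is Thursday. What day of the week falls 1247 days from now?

Friday

1247 = 178·7 + 1, so 1247 mod 7 = 1.
Thursday + 1 day → Friday.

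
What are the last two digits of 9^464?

Successive squares of 9 mod 100: 9^1≡9, 9^2≡81, 9^4≡61, 9^8≡21, 9^16≡41, 9^32≡81, 9^64≡61, 9^128≡21, 9^256≡41.
Since 464 = 16 + 64 + 128 + 256 in binary, 9^464 ≡ 41·61·21·41 ≡ 61 (mod 100).

61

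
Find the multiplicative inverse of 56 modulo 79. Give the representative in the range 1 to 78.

24

79 = 1·56 + 23
56 = 2·23 + 10
23 = 2·10 + 3
10 = 3·3 + 1
3 = 3·1 + 0
Back-substituting gives 56·24 ≡ 1 (mod 79).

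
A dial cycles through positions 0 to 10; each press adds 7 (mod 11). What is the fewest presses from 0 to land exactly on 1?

11 = 1·7 + 4
7 = 1·4 + 3
4 = 1·3 + 1
3 = 3·1 + 0
Back-substituting gives 7·8 ≡ 1 (mod 11).

8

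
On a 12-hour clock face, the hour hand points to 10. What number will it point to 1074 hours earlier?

Dividing 1074 by 12 gives quotient 89 and remainder 6.
10 − 6 → 4 on a 12-hour dial.

4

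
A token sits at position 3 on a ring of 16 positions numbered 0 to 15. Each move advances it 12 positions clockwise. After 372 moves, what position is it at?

372·12 = 4464.
Dividing 4464 by 16 gives quotient 279 and remainder 0.
(3 + 0) mod 16 = 3.

3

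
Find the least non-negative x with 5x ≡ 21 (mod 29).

The inverse of 5 mod 29 is 6 (since 5·6 = 30 ≡ 1).
So x ≡ 6·21 = 126 ≡ 10 (mod 29).
Check: 5·10 = 50 = 1·29 + 21.

10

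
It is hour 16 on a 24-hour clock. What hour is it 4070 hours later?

6

4070 mod 24 = 14 (since 169·24 = 4056).
(16 + 14) mod 24 = 6.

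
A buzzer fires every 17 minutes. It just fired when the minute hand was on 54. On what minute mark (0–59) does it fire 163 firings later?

163·17 = 2771.
2771 − 46·60 = 11, so 2771 ≡ 11 (mod 60).
(54 + 11) mod 60 = 5.

5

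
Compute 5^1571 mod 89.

69

Successive squares of 5 mod 89: 5^1≡5, 5^2≡25, 5^4≡2, 5^8≡4, 5^16≡16, 5^32≡78, 5^64≡32, 5^128≡45, 5^256≡67, 5^512≡39, 5^1024≡8.
1571 = 1 + 2 + 32 + 512 + 1024, so 5^1571 ≡ 5·25·78·39·8 ≡ 69 (mod 89).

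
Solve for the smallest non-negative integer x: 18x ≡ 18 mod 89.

1

The inverse of 18 mod 89 is 5 (since 18·5 = 90 ≡ 1).
So x ≡ 5·18 = 90 ≡ 1 (mod 89).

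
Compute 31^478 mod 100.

41

Square-and-reduce mod 100: 31^1≡31, 31^2≡61, 31^4≡21, 31^8≡41, 31^16≡81, 31^32≡61, 31^64≡21, 31^128≡41, 31^256≡81.
Since 478 = 2 + 4 + 8 + 16 + 64 + 128 + 256 in binary, 31^478 ≡ 61·21·41·81·21·41·81 ≡ 41 (mod 100).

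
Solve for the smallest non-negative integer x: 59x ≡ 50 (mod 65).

35

The inverse of 59 mod 65 is 54 (since 59·54 = 3186 ≡ 1).
Multiplying both sides by 54: x ≡ 54·50 = 2700 ≡ 35 (mod 65).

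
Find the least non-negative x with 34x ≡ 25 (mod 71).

7

The inverse of 34 mod 71 is 23 (since 34·23 = 782 ≡ 1).
So x ≡ 23·25 = 575 ≡ 7 (mod 71).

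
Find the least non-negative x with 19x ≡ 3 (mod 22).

21

The inverse of 19 mod 22 is 7 (since 19·7 = 133 ≡ 1).
So x ≡ 7·3 = 21 ≡ 21 (mod 22).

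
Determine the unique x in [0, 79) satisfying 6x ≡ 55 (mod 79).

The inverse of 6 mod 79 is 66 (since 6·66 = 396 ≡ 1).
So x ≡ 66·55 = 3630 ≡ 75 (mod 79).

75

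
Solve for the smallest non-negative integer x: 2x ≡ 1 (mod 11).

6

2⁻¹ ≡ 6 (mod 11) because 2·6 = 12 = 1·11 + 1.
Multiplying both sides by 6: x ≡ 6·1 = 6 ≡ 6 (mod 11).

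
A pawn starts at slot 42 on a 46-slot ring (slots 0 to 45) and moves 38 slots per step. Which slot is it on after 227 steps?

20

227·38 = 8626.
8626 mod 46 = 24 (since 187·46 = 8602).
(42 + 24) mod 46 = 20.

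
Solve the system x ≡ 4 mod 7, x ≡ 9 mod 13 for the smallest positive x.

74

x ≡ 4 (mod 7) gives x ∈ {4, 11, 18, 25, 32, 39, 46, 53, …}.
The first of these with x mod 13 = 9 is 74.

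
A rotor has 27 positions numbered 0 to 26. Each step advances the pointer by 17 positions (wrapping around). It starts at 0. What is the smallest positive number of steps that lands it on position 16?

17⁻¹ ≡ 8 (mod 27) because 17·8 = 136 = 5·27 + 1.
So x ≡ 8·16 = 128 ≡ 20 (mod 27).
Check: 17·20 = 340 = 12·27 + 16.

20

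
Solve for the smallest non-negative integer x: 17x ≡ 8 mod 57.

17⁻¹ ≡ 47 (mod 57) because 17·47 = 799 = 14·57 + 1.
So x ≡ 47·8 = 376 ≡ 34 (mod 57).

34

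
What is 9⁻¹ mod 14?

9·11 = 99 = 7·14 + 1, so 9⁻¹ ≡ 11 (mod 14).

11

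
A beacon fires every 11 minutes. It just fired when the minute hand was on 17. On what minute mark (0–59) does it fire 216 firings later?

216·11 = 2376.
Dividing 2376 by 60 gives quotient 39 and remainder 36.
(17 + 36) mod 60 = 53.

53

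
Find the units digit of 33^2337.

The units digit of 33^n cycles with period 4: 3, 9, 7, 1, …
2337 leaves remainder 1 on division by 4, so 33^2337 ends in 3.

3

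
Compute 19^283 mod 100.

59

By repeated squaring mod 100: 19^1≡19, 19^2≡61, 19^4≡21, 19^8≡41, 19^16≡81, 19^32≡61, 19^64≡21, 19^128≡41, 19^256≡81.
Since 283 = 1 + 2 + 8 + 16 + 256 in binary, 19^283 ≡ 19·61·41·81·81 ≡ 59 (mod 100).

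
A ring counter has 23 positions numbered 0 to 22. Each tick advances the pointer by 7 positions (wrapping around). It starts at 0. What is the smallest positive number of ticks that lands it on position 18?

19

The inverse of 7 mod 23 is 10 (since 7·10 = 70 ≡ 1).
Multiplying both sides by 10: x ≡ 10·18 = 180 ≡ 19 (mod 23).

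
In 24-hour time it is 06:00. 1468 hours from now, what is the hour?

1468 − 61·24 = 4, so 1468 ≡ 4 (mod 24).
(6 + 4) mod 24 = 10.

10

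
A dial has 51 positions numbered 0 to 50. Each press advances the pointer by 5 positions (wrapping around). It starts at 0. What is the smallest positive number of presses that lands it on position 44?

19

5⁻¹ ≡ 41 (mod 51) because 5·41 = 205 = 4·51 + 1.
So x ≡ 41·44 = 1804 ≡ 19 (mod 51).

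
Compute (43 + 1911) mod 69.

22

Dividing 1911 by 69 gives quotient 27 and remainder 48.
(43 + 48) mod 69 = 22.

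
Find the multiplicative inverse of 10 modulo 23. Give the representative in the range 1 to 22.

7

10·7 = 70 = 3·23 + 1, so 10⁻¹ ≡ 7 (mod 23).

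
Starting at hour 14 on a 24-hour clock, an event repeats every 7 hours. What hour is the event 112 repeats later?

112·7 = 784.
Dividing 784 by 24 gives quotient 32 and remainder 16.
(14 + 16) mod 24 = 6.

6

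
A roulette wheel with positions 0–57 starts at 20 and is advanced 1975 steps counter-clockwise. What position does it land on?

1975 mod 58 = 3 (since 34·58 = 1972).
(20 − 3) mod 58 = 17.

17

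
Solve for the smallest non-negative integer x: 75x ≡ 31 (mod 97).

3

75⁻¹ ≡ 22 (mod 97) because 75·22 = 1650 = 17·97 + 1.
Multiplying both sides by 22: x ≡ 22·31 = 682 ≡ 3 (mod 97).
Check: 75·3 = 225 = 2·97 + 31.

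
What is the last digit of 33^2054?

9

The units digit of 33^n cycles with period 4: 3, 9, 7, 1, …
2054 mod 4 = 2, so the last digit matches 3^2 = 9.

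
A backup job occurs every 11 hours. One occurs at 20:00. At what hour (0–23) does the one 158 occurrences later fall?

6

158·11 = 1738.
Dividing 1738 by 24 gives quotient 72 and remainder 10.
(20 + 10) mod 24 = 6.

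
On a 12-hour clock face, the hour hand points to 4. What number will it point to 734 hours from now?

Dividing 734 by 12 gives quotient 61 and remainder 2.
4 + 2 → 6 on a 12-hour dial.

6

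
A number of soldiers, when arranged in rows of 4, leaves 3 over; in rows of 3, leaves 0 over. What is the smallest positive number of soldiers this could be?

x ≡ 0 (mod 3) gives x ∈ {0, 3}.
The first of these with x mod 4 = 3 is 3.

3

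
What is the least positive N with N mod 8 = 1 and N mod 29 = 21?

137

x ≡ 1 (mod 8) gives x ∈ {1, 9, 17, 25, 33, 41, 49, 57, …}.
The first of these with x mod 29 = 21 is 137.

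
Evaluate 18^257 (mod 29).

By repeated squaring mod 29: 18^1≡18, 18^2≡5, 18^4≡25, 18^8≡16, 18^16≡24, 18^32≡25, 18^64≡16, 18^128≡24, 18^256≡25.
Since 257 = 1 + 256 in binary, 18^257 ≡ 18·25 ≡ 15 (mod 29).

15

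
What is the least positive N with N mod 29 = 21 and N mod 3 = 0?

21

x ≡ 0 (mod 3) gives x ∈ {0, 3, 6, 9, 12, 15, 18, 21}.
The first of these with x mod 29 = 21 is 21.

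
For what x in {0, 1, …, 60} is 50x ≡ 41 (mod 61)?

The inverse of 50 mod 61 is 11 (since 50·11 = 550 ≡ 1).
Multiplying both sides by 11: x ≡ 11·41 = 451 ≡ 24 (mod 61).

24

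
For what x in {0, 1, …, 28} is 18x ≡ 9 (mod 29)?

15

The inverse of 18 mod 29 is 21 (since 18·21 = 378 ≡ 1).
Multiplying both sides by 21: x ≡ 21·9 = 189 ≡ 15 (mod 29).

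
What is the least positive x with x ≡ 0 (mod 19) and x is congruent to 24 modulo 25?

399

Since 25·16 ≡ 1 (mod 19), take x = 24 + 25·((0−24)·16 mod 19) = 24 + 25·15 = 399.
Check: 399 mod 19 = 0, 399 mod 25 = 24.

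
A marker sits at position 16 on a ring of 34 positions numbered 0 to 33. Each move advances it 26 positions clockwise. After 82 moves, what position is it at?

6

82·26 = 2132.
2132 = 62·34 + 24, so 2132 mod 34 = 24.
(16 + 24) mod 34 = 6.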